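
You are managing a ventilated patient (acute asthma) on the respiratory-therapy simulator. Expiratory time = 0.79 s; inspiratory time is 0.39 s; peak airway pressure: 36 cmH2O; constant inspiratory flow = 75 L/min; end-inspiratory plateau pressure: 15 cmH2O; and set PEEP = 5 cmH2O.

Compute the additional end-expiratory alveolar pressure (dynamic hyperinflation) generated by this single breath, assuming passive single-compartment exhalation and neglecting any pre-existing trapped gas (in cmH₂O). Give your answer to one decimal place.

Flow: 75 L/min ÷ 60 = 1.25 L/s.
Vt = flow × Ti = 1.25 L/s × 0.39 s × 1000 mL/L = 487.5 mL.
R = (PIP − Pplat)/V̇ = (36 − 15) / 1.25 = 21.0/1.25 = 16.8 cmH2O·s/L.
C = Vt/(Pplat − PEEP) = 487.5 / (15 − 5) = 487.5/10.0 = 48.75 mL/cmH2O.
τ = R × C = 16.8 × 0.04875 L/cmH2O = 0.819 s.
Fraction remaining = e^(−Te/τ) = e^(−0.79/0.819) = 0.3811; trapped volume = 487.5 × 0.3811 = 185.79 mL.
Additional alveolar pressure from trapping ≈ V_trapped / C = 185.79 / 48.75 = 3.811 cmH2O.

3.8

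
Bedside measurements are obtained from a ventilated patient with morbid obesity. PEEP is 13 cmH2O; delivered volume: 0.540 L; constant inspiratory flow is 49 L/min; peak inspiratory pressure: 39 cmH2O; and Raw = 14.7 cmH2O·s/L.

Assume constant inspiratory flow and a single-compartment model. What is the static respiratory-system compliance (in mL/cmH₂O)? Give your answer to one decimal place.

38.6

Flow: 49 L/min ÷ 60 = 0.8167 L/s.
Equation of motion (constant flow): PIP = Vt/C + R·V̇ + PEEP.
Vt/C = PIP − R·V̇ − PEEP = 39 − 14.7×0.8167 − 13 = 39 − 12.005 − 13 = 13.995 cmH2O.
C = Vt / 13.995 = 540 / 13.995 = 38.585 mL/cmH2O.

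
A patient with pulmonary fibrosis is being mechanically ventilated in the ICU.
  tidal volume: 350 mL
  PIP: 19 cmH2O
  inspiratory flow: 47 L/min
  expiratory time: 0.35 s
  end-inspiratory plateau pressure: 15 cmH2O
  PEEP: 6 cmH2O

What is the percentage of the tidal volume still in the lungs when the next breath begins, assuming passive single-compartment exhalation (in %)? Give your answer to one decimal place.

Flow: 47 L/min ÷ 60 = 0.7833 L/s.
R = (PIP − Pplat)/V̇ = (19 − 15) / 0.7833 = 4.0/0.7833 = 5.107 cmH2O·s/L.
C = Vt/(Pplat − PEEP) = 350.0 / (15 − 6) = 350.0/9.0 = 38.889 mL/cmH2O.
τ = R × C = 5.107 × 0.03889 L/cmH2O = 0.1986 s.
Fraction remaining at end-expiration = e^(−Te/τ) = e^(−0.35/0.1986) = 0.1716 → 17.16%.

17.2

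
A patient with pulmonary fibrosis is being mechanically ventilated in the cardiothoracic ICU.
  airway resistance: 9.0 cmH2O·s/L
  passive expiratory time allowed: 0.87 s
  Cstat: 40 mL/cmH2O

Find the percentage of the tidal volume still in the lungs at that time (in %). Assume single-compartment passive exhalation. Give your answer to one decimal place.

8.9

τ = R × C = 9.0 × 40 mL/cmH2O = 9.0 × 0.040 L/cmH2O = 0.36 s.
Passive exhalation: V(t)/V₀ = e^(−t/τ) = e^(−0.87/0.36) = 0.08922.
Fraction remaining = 0.08922 → 8.922%.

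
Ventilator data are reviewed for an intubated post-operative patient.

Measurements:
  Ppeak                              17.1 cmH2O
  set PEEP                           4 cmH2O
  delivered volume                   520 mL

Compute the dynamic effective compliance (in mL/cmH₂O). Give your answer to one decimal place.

Dynamic compliance = Vt / (PIP − PEEP) = 520 / (17.1 − 4) = 520 / 13.1 = 39.695 mL/cmH2O.

39.7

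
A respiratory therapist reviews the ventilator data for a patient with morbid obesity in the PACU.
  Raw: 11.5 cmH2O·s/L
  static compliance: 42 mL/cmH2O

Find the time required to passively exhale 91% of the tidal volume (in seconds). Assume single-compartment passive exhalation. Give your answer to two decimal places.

τ = R × C = 11.5 × 42 mL/cmH2O = 11.5 × 0.042 L/cmH2O = 0.483 s.
Exhaled fraction f = 1 − e^(−t/τ) → t = −τ·ln(1 − f) = −0.483·ln(0.09) = 1.163 s.

1.16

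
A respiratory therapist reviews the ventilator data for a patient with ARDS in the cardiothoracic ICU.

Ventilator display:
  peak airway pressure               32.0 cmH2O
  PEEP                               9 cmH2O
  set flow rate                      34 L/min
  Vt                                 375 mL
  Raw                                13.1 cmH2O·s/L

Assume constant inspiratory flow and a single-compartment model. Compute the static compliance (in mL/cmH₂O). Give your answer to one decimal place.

Flow: 34 L/min ÷ 60 = 0.5667 L/s.
Equation of motion (constant flow): PIP = Vt/C + R·V̇ + PEEP.
Vt/C = PIP − R·V̇ − PEEP = 32.0 − 13.1×0.5667 − 9 = 32.0 − 7.424 − 9 = 15.576 cmH2O.
C = Vt / 15.576 = 375 / 15.576 = 24.076 mL/cmH2O.

24.1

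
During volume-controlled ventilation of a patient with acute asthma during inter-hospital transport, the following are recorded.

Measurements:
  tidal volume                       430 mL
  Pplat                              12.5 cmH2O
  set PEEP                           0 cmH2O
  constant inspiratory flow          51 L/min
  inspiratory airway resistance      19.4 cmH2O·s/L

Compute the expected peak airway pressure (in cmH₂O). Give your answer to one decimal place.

Flow: 51 L/min ÷ 60 = 0.85 L/s.
PIP = Pplat + Raw × flow = 12.5 + 19.4 × 0.85 = 12.5 + 16.49 = 28.99 cmH2O.

29.0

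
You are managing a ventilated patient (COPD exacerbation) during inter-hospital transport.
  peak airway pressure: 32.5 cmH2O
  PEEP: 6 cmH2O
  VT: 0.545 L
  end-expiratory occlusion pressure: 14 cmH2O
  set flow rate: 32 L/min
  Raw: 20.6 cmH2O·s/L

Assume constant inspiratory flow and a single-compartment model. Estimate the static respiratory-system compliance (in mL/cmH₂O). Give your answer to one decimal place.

Flow: 32 L/min ÷ 60 = 0.5333 L/s.
Total PEEP = 14 cmH2O (set 6 + intrinsic 8); this is the baseline alveolar pressure.
Equation of motion (constant flow): PIP = Vt/C + R·V̇ + PEEP.
Vt/C = PIP − R·V̇ − PEEP = 32.5 − 20.6×0.5333 − 14 = 32.5 − 10.986 − 14 = 7.514 cmH2O.
C = Vt / 7.514 = 545 / 7.514 = 72.531 mL/cmH2O.

72.5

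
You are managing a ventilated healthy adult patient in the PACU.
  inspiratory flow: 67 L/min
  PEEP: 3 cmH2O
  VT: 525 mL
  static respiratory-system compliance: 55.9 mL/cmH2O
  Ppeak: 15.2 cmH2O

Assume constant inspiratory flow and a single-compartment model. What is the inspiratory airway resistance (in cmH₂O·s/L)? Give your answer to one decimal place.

2.5

Flow: 67 L/min ÷ 60 = 1.1167 L/s.
Equation of motion (constant flow): PIP = Vt/C + R·V̇ + PEEP.
R·V̇ = PIP − Vt/C − PEEP = 15.2 − 525/55.9 − 3 = 15.2 − 9.392 − 3 = 2.808 cmH2O.
R = 2.808 / 1.1167 = 2.515 cmH2O·s/L.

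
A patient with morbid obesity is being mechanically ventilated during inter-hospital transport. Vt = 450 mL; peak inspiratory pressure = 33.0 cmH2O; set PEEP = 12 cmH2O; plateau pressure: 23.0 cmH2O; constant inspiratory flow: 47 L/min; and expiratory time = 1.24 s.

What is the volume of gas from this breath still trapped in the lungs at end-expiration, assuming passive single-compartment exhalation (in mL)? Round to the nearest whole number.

Flow: 47 L/min ÷ 60 = 0.7833 L/s.
R = (PIP − Pplat)/V̇ = (33.0 − 23.0) / 0.7833 = 10.0/0.7833 = 12.767 cmH2O·s/L.
C = Vt/(Pplat − PEEP) = 450.0 / (23.0 − 12) = 450.0/11.0 = 40.909 mL/cmH2O.
τ = R × C = 12.767 × 0.04091 L/cmH2O = 0.5223 s.
Fraction remaining = e^(−Te/τ) = e^(−1.24/0.5223) = 0.0931.
Trapped volume = 450.0 × 0.0931 = 41.895 mL.

42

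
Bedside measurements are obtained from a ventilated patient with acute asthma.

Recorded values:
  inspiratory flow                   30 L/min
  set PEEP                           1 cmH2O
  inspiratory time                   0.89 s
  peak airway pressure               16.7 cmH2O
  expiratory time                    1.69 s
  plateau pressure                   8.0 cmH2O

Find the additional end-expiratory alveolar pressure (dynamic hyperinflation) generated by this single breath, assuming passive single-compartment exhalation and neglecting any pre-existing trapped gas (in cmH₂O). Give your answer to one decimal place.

Flow: 30 L/min ÷ 60 = 0.5 L/s.
Vt = flow × Ti = 0.5 L/s × 0.89 s × 1000 mL/L = 445.0 mL.
R = (PIP − Pplat)/V̇ = (16.7 − 8.0) / 0.5 = 8.7/0.5 = 17.4 cmH2O·s/L.
C = Vt/(Pplat − PEEP) = 445.0 / (8.0 − 1) = 445.0/7.0 = 63.571 mL/cmH2O.
τ = R × C = 17.4 × 0.06357 L/cmH2O = 1.106 s.
Fraction remaining = e^(−Te/τ) = e^(−1.69/1.106) = 0.217; trapped volume = 445.0 × 0.217 = 96.565 mL.
Additional alveolar pressure from trapping ≈ V_trapped / C = 96.565 / 63.571 = 1.519 cmH2O.

1.5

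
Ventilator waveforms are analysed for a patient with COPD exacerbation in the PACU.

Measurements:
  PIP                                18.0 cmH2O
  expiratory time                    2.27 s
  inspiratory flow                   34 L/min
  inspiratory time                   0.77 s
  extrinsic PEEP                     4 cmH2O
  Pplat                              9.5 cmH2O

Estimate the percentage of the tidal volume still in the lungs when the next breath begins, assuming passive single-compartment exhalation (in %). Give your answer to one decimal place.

Flow: 34 L/min ÷ 60 = 0.5667 L/s.
Vt = flow × Ti = 0.5667 L/s × 0.77 s × 1000 mL/L = 436.36 mL.
R = (PIP − Pplat)/V̇ = (18.0 − 9.5) / 0.5667 = 8.5/0.5667 = 14.999 cmH2O·s/L.
C = Vt/(Pplat − PEEP) = 436.36 / (9.5 − 4) = 436.36/5.5 = 79.338 mL/cmH2O.
τ = R × C = 14.999 × 0.07934 L/cmH2O = 1.19 s.
Fraction remaining at end-expiration = e^(−Te/τ) = e^(−2.27/1.19) = 0.1484 → 14.84%.

14.8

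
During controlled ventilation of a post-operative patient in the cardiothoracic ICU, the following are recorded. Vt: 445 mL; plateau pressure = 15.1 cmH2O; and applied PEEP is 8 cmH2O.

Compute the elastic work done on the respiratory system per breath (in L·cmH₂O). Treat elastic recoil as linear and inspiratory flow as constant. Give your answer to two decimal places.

1.58

Elastic work ≈ ½ × (Pplat − PEEP) × Vt = 0.5 × (15.1 − 8) × 0.445 L = 0.5 × 7.1 × 0.445 = 1.58 L·cmH2O.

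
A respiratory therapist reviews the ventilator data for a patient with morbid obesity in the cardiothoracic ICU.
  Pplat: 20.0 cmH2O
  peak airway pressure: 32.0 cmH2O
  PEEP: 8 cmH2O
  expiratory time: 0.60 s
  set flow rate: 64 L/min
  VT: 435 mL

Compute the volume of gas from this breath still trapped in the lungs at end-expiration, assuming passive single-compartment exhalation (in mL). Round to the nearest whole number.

100

Flow: 64 L/min ÷ 60 = 1.0667 L/s.
R = (PIP − Pplat)/V̇ = (32.0 − 20.0) / 1.0667 = 12.0/1.0667 = 11.25 cmH2O·s/L.
C = Vt/(Pplat − PEEP) = 435.0 / (20.0 − 8) = 435.0/12.0 = 36.25 mL/cmH2O.
τ = R × C = 11.25 × 0.03625 L/cmH2O = 0.4078 s.
Fraction remaining = e^(−Te/τ) = e^(−0.60/0.4078) = 0.2296.
Trapped volume = 435.0 × 0.2296 = 99.876 mL.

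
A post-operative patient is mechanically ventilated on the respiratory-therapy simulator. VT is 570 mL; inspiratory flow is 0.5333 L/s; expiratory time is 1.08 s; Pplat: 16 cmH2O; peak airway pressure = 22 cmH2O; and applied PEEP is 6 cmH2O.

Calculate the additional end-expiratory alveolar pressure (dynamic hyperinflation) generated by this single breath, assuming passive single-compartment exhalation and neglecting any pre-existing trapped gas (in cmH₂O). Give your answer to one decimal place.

1.9

R = (PIP − Pplat)/V̇ = (22 − 16) / 0.5333 = 6.0/0.5333 = 11.251 cmH2O·s/L.
C = Vt/(Pplat − PEEP) = 570.0 / (16 − 6) = 570.0/10.0 = 57.0 mL/cmH2O.
τ = R × C = 11.251 × 0.057 L/cmH2O = 0.6413 s.
Fraction remaining = e^(−Te/τ) = e^(−1.08/0.6413) = 0.1856; trapped volume = 570.0 × 0.1856 = 105.79 mL.
Additional alveolar pressure from trapping ≈ V_trapped / C = 105.79 / 57.0 = 1.856 cmH2O.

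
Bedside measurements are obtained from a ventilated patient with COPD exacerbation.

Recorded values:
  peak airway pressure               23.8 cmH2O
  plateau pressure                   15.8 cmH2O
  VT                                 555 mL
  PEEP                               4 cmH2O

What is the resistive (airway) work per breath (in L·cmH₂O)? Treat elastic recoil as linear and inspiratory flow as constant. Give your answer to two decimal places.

4.44

With constant inspiratory flow the resistive pressure is constant at PIP − Pplat = 23.8 − 15.8 = 8.0 cmH2O, so resistive work = 8.0 × 0.555 = 4.44 L·cmH2O.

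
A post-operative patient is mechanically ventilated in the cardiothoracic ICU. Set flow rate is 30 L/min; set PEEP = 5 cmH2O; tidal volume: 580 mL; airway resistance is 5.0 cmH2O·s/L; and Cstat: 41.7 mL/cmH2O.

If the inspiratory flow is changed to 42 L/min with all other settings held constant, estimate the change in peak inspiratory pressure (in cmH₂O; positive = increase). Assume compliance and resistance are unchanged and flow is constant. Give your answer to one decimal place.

1.0

Flow: 30 L/min ÷ 60 = 0.5 L/s.
New flow: 42 L/min ÷ 60 = 0.7 L/s.
PIP = Vt/C + R·V̇ + PEEP (constant-flow equation of motion).
Only the resistive term changes: ΔPIP = R × ΔV̇ = 5.0 × (0.7 − 0.5) = 5.0 × 0.2 = 1.0 cmH2O.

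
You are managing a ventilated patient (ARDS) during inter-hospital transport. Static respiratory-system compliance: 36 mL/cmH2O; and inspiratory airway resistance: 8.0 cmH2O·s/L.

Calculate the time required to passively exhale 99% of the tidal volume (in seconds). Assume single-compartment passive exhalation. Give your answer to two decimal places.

1.33

τ = R × C = 8.0 × 36 mL/cmH2O = 8.0 × 0.036 L/cmH2O = 0.288 s.
Exhaled fraction f = 1 − e^(−t/τ) → t = −τ·ln(1 − f) = −0.288·ln(0.01) = 1.326 s.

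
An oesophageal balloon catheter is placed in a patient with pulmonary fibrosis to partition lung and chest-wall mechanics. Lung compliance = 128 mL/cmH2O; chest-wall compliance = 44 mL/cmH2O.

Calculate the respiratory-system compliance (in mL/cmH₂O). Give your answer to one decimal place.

32.7

Lung and chest wall are elastances in series: 1/Crs = 1/CL + 1/Ccw.
1/Crs = 1/128 + 1/44 = 0.03054.
Crs = 32.744 mL/cmH2O.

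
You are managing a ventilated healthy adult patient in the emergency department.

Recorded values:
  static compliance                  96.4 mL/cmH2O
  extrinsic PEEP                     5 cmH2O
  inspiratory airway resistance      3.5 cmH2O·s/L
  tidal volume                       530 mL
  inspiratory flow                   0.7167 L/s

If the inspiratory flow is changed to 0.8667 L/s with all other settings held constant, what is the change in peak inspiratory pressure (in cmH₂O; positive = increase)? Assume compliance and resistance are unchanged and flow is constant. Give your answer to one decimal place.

PIP = Vt/C + R·V̇ + PEEP (constant-flow equation of motion).
Only the resistive term changes: ΔPIP = R × ΔV̇ = 3.5 × (0.8667 − 0.7167) = 3.5 × 0.15 = 0.525 cmH2O.

0.5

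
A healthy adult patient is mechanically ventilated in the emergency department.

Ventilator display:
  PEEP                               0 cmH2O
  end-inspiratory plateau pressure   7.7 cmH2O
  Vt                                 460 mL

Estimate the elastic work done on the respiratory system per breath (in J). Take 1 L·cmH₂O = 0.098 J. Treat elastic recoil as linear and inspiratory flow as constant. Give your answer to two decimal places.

Elastic work ≈ ½ × (Pplat − PEEP) × Vt = 0.5 × (7.7 − 0) × 0.460 L = 0.5 × 7.7 × 0.460 = 1.771 L·cmH2O.
× 0.098 J/(L·cmH2O) → 0.1736 J.

0.17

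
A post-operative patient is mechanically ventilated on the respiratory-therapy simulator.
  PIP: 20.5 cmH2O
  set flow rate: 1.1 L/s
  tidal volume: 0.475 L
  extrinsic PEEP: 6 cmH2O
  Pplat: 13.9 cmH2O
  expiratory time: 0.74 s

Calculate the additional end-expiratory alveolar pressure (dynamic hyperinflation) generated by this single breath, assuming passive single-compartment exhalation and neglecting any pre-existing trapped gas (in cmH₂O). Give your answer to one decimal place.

R = (PIP − Pplat)/V̇ = (20.5 − 13.9) / 1.1 = 6.6/1.1 = 6.0 cmH2O·s/L.
C = Vt/(Pplat − PEEP) = 475.0 / (13.9 − 6) = 475.0/7.9 = 60.127 mL/cmH2O.
τ = R × C = 6.0 × 0.06013 L/cmH2O = 0.3608 s.
Fraction remaining = e^(−Te/τ) = e^(−0.74/0.3608) = 0.1286; trapped volume = 475.0 × 0.1286 = 61.085 mL.
Additional alveolar pressure from trapping ≈ V_trapped / C = 61.085 / 60.127 = 1.016 cmH2O.

1.0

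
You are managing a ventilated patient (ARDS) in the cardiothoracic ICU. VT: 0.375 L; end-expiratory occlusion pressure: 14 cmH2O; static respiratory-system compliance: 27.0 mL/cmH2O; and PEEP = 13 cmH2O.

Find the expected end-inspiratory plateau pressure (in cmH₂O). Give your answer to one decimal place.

27.9

End-expiratory occlusion gives total PEEP = 14 cmH2O (intrinsic PEEP = 14 − 13 = 1). Use total PEEP for the elastic gradient.
Pplat = PEEPtotal + Vt / Cstat = 14 + 375 / 27.0 = 14 + 13.889 = 27.889 cmH2O.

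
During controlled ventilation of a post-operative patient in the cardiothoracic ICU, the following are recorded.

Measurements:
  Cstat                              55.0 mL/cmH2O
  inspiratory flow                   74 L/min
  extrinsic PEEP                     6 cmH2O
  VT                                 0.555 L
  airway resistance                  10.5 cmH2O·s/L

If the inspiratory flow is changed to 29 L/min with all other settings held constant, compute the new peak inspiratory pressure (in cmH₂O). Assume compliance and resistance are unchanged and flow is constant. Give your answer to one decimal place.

Flow: 74 L/min ÷ 60 = 1.2333 L/s.
New flow: 29 L/min ÷ 60 = 0.4833 L/s.
PIP = Vt/C + R·V̇ + PEEP (constant-flow equation of motion).
Only the resistive term changes: ΔPIP = R × ΔV̇ = 10.5 × (0.4833 − 1.2333) = 10.5 × -0.75 = -7.875 cmH2O.
Original PIP = 555/55.0 + 10.5×1.2333 + 6 = 29.041 cmH2O; new PIP = 29.041 + (-7.875) = 21.166 cmH2O.

21.2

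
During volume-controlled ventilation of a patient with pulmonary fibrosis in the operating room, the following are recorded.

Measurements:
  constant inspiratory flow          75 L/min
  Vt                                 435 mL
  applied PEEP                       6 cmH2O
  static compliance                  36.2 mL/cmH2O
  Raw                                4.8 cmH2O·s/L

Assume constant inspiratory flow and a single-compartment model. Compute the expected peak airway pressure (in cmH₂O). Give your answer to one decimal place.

24.0

Flow: 75 L/min ÷ 60 = 1.25 L/s.
Equation of motion (constant flow): PIP = Vt/C + R·V̇ + PEEP.
PIP = 435/36.2 + 4.8×1.25 + 6 = 12.017 + 6.0 + 6 = 24.017 cmH2O.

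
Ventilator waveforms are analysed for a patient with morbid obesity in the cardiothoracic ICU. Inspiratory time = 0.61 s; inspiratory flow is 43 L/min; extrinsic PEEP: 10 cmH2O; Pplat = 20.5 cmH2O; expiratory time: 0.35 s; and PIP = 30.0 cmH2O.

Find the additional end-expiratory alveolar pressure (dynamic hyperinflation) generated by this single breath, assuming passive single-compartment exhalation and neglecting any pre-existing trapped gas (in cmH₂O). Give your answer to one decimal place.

5.6

Flow: 43 L/min ÷ 60 = 0.7167 L/s.
Vt = flow × Ti = 0.7167 L/s × 0.61 s × 1000 mL/L = 437.19 mL.
R = (PIP − Pplat)/V̇ = (30.0 − 20.5) / 0.7167 = 9.5/0.7167 = 13.255 cmH2O·s/L.
C = Vt/(Pplat − PEEP) = 437.19 / (20.5 − 10) = 437.19/10.5 = 41.637 mL/cmH2O.
τ = R × C = 13.255 × 0.04164 L/cmH2O = 0.5519 s.
Fraction remaining = e^(−Te/τ) = e^(−0.35/0.5519) = 0.5304; trapped volume = 437.19 × 0.5304 = 231.89 mL.
Additional alveolar pressure from trapping ≈ V_trapped / C = 231.89 / 41.637 = 5.569 cmH2O.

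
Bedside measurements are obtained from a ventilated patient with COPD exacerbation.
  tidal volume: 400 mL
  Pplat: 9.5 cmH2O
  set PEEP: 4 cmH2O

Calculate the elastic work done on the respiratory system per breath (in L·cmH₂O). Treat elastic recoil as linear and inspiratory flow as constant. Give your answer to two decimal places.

1.10

Elastic work ≈ ½ × (Pplat − PEEP) × Vt = 0.5 × (9.5 − 4) × 0.400 L = 0.5 × 5.5 × 0.400 = 1.1 L·cmH2O.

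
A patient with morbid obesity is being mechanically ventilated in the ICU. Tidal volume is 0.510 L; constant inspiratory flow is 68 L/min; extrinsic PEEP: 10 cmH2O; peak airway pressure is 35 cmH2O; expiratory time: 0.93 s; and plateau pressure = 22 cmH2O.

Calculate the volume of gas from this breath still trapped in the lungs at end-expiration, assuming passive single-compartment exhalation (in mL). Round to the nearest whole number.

Flow: 68 L/min ÷ 60 = 1.1333 L/s.
R = (PIP − Pplat)/V̇ = (35 − 22) / 1.1333 = 13.0/1.1333 = 11.471 cmH2O·s/L.
C = Vt/(Pplat − PEEP) = 510.0 / (22 − 10) = 510.0/12.0 = 42.5 mL/cmH2O.
τ = R × C = 11.471 × 0.0425 L/cmH2O = 0.4875 s.
Fraction remaining = e^(−Te/τ) = e^(−0.93/0.4875) = 0.1484.
Trapped volume = 510.0 × 0.1484 = 75.684 mL.

76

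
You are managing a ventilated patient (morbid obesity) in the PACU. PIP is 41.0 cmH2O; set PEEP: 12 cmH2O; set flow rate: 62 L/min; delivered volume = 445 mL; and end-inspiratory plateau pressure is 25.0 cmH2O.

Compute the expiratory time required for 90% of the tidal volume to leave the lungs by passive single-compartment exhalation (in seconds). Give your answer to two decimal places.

Flow: 62 L/min ÷ 60 = 1.0333 L/s.
R = (PIP − Pplat)/V̇ = (41.0 − 25.0) / 1.0333 = 16.0/1.0333 = 15.484 cmH2O·s/L.
C = Vt/(Pplat − PEEP) = 445.0 / (25.0 − 12) = 445.0/13.0 = 34.231 mL/cmH2O.
τ = R × C = 15.484 × 0.03423 L/cmH2O = 0.53 s.
t = −τ·ln(1 − 0.90) = −0.53·ln(0.1) = 1.22 s.

1.22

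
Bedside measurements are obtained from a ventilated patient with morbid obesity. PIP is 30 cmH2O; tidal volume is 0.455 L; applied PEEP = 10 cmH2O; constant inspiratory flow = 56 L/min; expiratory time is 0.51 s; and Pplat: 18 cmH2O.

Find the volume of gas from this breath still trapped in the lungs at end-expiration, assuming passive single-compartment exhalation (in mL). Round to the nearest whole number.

Flow: 56 L/min ÷ 60 = 0.9333 L/s.
R = (PIP − Pplat)/V̇ = (30 − 18) / 0.9333 = 12.0/0.9333 = 12.858 cmH2O·s/L.
C = Vt/(Pplat − PEEP) = 455.0 / (18 − 10) = 455.0/8.0 = 56.875 mL/cmH2O.
τ = R × C = 12.858 × 0.05688 L/cmH2O = 0.7314 s.
Fraction remaining = e^(−Te/τ) = e^(−0.51/0.7314) = 0.4979.
Trapped volume = 455.0 × 0.4979 = 226.54 mL.

227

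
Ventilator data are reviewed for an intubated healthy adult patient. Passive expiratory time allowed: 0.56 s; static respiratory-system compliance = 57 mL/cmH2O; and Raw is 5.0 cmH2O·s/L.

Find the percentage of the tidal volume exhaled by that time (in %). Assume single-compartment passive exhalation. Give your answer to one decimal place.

86.0

τ = R × C = 5.0 × 57 mL/cmH2O = 5.0 × 0.057 L/cmH2O = 0.285 s.
Passive exhalation: V(t)/V₀ = e^(−t/τ) = e^(−0.56/0.285) = 0.1402.
Fraction exhaled = 1 − 0.1402 = 0.8598 → 85.98%.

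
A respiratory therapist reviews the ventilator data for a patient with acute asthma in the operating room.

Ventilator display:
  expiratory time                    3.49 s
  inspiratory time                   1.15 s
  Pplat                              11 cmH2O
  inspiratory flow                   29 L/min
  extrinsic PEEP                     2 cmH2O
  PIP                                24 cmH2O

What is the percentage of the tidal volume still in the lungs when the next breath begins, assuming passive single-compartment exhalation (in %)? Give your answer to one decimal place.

12.2

Flow: 29 L/min ÷ 60 = 0.4833 L/s.
Vt = flow × Ti = 0.4833 L/s × 1.15 s × 1000 mL/L = 555.8 mL.
R = (PIP − Pplat)/V̇ = (24 − 11) / 0.4833 = 13.0/0.4833 = 26.898 cmH2O·s/L.
C = Vt/(Pplat − PEEP) = 555.8 / (11 − 2) = 555.8/9.0 = 61.756 mL/cmH2O.
τ = R × C = 26.898 × 0.06176 L/cmH2O = 1.661 s.
Fraction remaining at end-expiration = e^(−Te/τ) = e^(−3.49/1.661) = 0.1223 → 12.23%.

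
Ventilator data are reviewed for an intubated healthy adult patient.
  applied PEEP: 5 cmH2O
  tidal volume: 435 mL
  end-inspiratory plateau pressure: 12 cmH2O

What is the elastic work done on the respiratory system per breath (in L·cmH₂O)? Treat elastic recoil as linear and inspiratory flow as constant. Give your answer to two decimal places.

1.52

Elastic work ≈ ½ × (Pplat − PEEP) × Vt = 0.5 × (12 − 5) × 0.435 L = 0.5 × 7.0 × 0.435 = 1.523 L·cmH2O.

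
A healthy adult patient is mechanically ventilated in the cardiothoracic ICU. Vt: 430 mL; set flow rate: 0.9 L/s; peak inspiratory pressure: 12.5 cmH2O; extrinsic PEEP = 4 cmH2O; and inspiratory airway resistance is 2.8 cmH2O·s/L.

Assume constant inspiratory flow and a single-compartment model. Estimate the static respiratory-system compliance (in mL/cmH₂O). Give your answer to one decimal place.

71.9

Equation of motion (constant flow): PIP = Vt/C + R·V̇ + PEEP.
Vt/C = PIP − R·V̇ − PEEP = 12.5 − 2.8×0.9 − 4 = 12.5 − 2.52 − 4 = 5.98 cmH2O.
C = Vt / 5.98 = 430 / 5.98 = 71.906 mL/cmH2O.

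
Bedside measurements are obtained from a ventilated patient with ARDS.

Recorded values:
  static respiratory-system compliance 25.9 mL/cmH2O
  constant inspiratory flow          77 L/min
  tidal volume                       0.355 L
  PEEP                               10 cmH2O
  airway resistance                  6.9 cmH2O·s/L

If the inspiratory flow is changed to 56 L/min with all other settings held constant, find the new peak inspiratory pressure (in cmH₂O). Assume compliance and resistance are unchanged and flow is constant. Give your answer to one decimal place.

30.1

Flow: 77 L/min ÷ 60 = 1.2833 L/s.
New flow: 56 L/min ÷ 60 = 0.9333 L/s.
PIP = Vt/C + R·V̇ + PEEP (constant-flow equation of motion).
Only the resistive term changes: ΔPIP = R × ΔV̇ = 6.9 × (0.9333 − 1.2833) = 6.9 × -0.35 = -2.415 cmH2O.
Original PIP = 355/25.9 + 6.9×1.2833 + 10 = 32.561 cmH2O; new PIP = 32.561 + (-2.415) = 30.146 cmH2O.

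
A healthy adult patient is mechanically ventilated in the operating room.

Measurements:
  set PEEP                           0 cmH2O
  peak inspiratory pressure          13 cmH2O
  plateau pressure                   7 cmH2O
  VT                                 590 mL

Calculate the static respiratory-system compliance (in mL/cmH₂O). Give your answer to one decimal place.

84.3

Cstat = Vt / (Pplat − PEEP) = 590 / (7 − 0) = 590 / 7.0 = 84.286 mL/cmH2O.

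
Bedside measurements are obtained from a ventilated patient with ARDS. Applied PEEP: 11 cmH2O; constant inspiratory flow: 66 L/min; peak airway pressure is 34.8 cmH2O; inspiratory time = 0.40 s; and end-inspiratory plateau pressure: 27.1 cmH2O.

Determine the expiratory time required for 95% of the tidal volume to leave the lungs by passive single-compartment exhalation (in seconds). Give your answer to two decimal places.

Flow: 66 L/min ÷ 60 = 1.1 L/s.
Vt = flow × Ti = 1.1 L/s × 0.40 s × 1000 mL/L = 440.0 mL.
R = (PIP − Pplat)/V̇ = (34.8 − 27.1) / 1.1 = 7.7/1.1 = 7.0 cmH2O·s/L.
C = Vt/(Pplat − PEEP) = 440.0 / (27.1 − 11) = 440.0/16.1 = 27.329 mL/cmH2O.
τ = R × C = 7.0 × 0.02733 L/cmH2O = 0.1913 s.
t = −τ·ln(1 − 0.95) = −0.1913·ln(0.05) = 0.5731 s.

0.57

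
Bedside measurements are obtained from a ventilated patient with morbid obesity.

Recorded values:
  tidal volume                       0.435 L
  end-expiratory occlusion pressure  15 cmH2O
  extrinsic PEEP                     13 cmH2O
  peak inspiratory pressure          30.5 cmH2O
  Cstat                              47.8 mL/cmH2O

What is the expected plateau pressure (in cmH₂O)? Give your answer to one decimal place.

24.1

End-expiratory occlusion gives total PEEP = 15 cmH2O (intrinsic PEEP = 15 − 13 = 2). Use total PEEP for the elastic gradient.
Pplat = PEEPtotal + Vt / Cstat = 15 + 435 / 47.8 = 15 + 9.1 = 24.1 cmH2O.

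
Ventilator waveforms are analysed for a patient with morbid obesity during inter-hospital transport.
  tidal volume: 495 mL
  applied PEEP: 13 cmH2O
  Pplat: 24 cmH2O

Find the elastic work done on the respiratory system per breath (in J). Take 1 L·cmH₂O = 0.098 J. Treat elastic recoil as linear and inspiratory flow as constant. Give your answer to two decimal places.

Elastic work ≈ ½ × (Pplat − PEEP) × Vt = 0.5 × (24 − 13) × 0.495 L = 0.5 × 11.0 × 0.495 = 2.723 L·cmH2O.
× 0.098 J/(L·cmH2O) → 0.2669 J.

0.27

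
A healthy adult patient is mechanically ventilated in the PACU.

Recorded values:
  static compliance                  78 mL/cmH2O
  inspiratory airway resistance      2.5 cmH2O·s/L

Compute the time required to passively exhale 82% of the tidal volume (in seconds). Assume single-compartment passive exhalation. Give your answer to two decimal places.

0.33

τ = R × C = 2.5 × 78 mL/cmH2O = 2.5 × 0.078 L/cmH2O = 0.195 s.
Exhaled fraction f = 1 − e^(−t/τ) → t = −τ·ln(1 − f) = −0.195·ln(0.18) = 0.3344 s.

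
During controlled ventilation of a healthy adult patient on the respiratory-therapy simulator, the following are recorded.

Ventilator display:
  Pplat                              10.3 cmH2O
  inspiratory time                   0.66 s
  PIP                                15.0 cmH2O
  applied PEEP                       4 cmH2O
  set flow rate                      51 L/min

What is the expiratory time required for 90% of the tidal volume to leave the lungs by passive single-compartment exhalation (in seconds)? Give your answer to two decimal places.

1.13

Flow: 51 L/min ÷ 60 = 0.85 L/s.
Vt = flow × Ti = 0.85 L/s × 0.66 s × 1000 mL/L = 561.0 mL.
R = (PIP − Pplat)/V̇ = (15.0 − 10.3) / 0.85 = 4.7/0.85 = 5.529 cmH2O·s/L.
C = Vt/(Pplat − PEEP) = 561.0 / (10.3 − 4) = 561.0/6.3 = 89.048 mL/cmH2O.
τ = R × C = 5.529 × 0.08905 L/cmH2O = 0.4924 s.
t = −τ·ln(1 − 0.90) = −0.4924·ln(0.1) = 1.134 s.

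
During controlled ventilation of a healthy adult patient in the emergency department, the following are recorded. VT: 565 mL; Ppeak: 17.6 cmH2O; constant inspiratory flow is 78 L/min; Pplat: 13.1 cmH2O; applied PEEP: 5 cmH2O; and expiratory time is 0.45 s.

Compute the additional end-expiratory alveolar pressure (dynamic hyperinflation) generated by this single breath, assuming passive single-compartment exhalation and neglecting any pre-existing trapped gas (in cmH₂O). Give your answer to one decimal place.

Flow: 78 L/min ÷ 60 = 1.3 L/s.
R = (PIP − Pplat)/V̇ = (17.6 − 13.1) / 1.3 = 4.5/1.3 = 3.462 cmH2O·s/L.
C = Vt/(Pplat − PEEP) = 565.0 / (13.1 − 5) = 565.0/8.1 = 69.753 mL/cmH2O.
τ = R × C = 3.462 × 0.06975 L/cmH2O = 0.2415 s.
Fraction remaining = e^(−Te/τ) = e^(−0.45/0.2415) = 0.1552; trapped volume = 565.0 × 0.1552 = 87.688 mL.
Additional alveolar pressure from trapping ≈ V_trapped / C = 87.688 / 69.753 = 1.257 cmH2O.

1.3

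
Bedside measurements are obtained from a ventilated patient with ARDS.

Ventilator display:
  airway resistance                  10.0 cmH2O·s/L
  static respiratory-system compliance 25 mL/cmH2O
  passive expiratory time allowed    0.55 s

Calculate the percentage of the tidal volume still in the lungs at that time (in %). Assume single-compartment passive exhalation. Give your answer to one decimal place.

11.1

τ = R × C = 10.0 × 25 mL/cmH2O = 10.0 × 0.025 L/cmH2O = 0.25 s.
Passive exhalation: V(t)/V₀ = e^(−t/τ) = e^(−0.55/0.25) = 0.1108.
Fraction remaining = 0.1108 → 11.08%.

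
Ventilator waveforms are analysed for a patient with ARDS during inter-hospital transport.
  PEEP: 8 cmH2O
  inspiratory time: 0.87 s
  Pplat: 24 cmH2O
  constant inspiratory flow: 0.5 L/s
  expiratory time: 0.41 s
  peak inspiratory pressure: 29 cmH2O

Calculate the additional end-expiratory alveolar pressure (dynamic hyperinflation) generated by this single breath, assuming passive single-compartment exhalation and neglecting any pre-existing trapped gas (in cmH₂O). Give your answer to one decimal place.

3.5

Vt = flow × Ti = 0.5 L/s × 0.87 s × 1000 mL/L = 435.0 mL.
R = (PIP − Pplat)/V̇ = (29 − 24) / 0.5 = 5.0/0.5 = 10.0 cmH2O·s/L.
C = Vt/(Pplat − PEEP) = 435.0 / (24 − 8) = 435.0/16.0 = 27.188 mL/cmH2O.
τ = R × C = 10.0 × 0.02719 L/cmH2O = 0.2719 s.
Fraction remaining = e^(−Te/τ) = e^(−0.41/0.2719) = 0.2214; trapped volume = 435.0 × 0.2214 = 96.309 mL.
Additional alveolar pressure from trapping ≈ V_trapped / C = 96.309 / 27.188 = 3.542 cmH2O.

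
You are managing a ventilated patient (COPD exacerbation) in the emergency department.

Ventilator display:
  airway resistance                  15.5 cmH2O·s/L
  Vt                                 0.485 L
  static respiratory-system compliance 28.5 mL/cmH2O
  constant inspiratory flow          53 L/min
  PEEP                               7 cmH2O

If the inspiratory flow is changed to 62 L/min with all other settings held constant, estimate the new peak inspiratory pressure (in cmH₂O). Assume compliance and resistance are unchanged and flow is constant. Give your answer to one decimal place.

Flow: 53 L/min ÷ 60 = 0.8833 L/s.
New flow: 62 L/min ÷ 60 = 1.0333 L/s.
PIP = Vt/C + R·V̇ + PEEP (constant-flow equation of motion).
Only the resistive term changes: ΔPIP = R × ΔV̇ = 15.5 × (1.0333 − 0.8833) = 15.5 × 0.15 = 2.325 cmH2O.
Original PIP = 485/28.5 + 15.5×0.8833 + 7 = 37.709 cmH2O; new PIP = 37.709 + (2.325) = 40.034 cmH2O.

40.0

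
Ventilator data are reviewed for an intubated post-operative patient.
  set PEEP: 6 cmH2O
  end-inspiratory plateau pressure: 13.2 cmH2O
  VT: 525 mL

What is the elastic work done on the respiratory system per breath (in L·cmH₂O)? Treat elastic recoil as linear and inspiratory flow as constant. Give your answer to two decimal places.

1.89

Elastic work ≈ ½ × (Pplat − PEEP) × Vt = 0.5 × (13.2 − 6) × 0.525 L = 0.5 × 7.2 × 0.525 = 1.89 L·cmH2O.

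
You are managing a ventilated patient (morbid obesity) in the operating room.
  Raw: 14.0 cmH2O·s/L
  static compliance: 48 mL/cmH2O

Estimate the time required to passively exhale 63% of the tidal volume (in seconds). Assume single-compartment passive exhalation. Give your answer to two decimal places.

τ = R × C = 14.0 × 48 mL/cmH2O = 14.0 × 0.048 L/cmH2O = 0.672 s.
Exhaled fraction f = 1 − e^(−t/τ) → t = −τ·ln(1 − f) = −0.672·ln(0.37) = 0.6681 s.

0.67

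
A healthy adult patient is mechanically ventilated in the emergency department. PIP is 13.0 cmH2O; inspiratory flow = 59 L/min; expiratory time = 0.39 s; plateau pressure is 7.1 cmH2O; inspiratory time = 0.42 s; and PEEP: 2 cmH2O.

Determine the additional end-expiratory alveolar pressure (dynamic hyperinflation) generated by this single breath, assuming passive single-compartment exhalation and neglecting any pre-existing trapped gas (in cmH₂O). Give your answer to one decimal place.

2.3

Flow: 59 L/min ÷ 60 = 0.9833 L/s.
Vt = flow × Ti = 0.9833 L/s × 0.42 s × 1000 mL/L = 412.99 mL.
R = (PIP − Pplat)/V̇ = (13.0 − 7.1) / 0.9833 = 5.9/0.9833 = 6.0 cmH2O·s/L.
C = Vt/(Pplat − PEEP) = 412.99 / (7.1 − 2) = 412.99/5.1 = 80.978 mL/cmH2O.
τ = R × C = 6.0 × 0.08098 L/cmH2O = 0.4859 s.
Fraction remaining = e^(−Te/τ) = e^(−0.39/0.4859) = 0.4481; trapped volume = 412.99 × 0.4481 = 185.06 mL.
Additional alveolar pressure from trapping ≈ V_trapped / C = 185.06 / 80.978 = 2.285 cmH2O.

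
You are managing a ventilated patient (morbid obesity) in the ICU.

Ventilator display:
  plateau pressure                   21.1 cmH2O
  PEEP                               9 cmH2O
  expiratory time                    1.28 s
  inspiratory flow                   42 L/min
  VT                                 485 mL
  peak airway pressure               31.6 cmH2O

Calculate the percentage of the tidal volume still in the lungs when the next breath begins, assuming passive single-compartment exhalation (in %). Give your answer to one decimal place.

11.9

Flow: 42 L/min ÷ 60 = 0.7 L/s.
R = (PIP − Pplat)/V̇ = (31.6 − 21.1) / 0.7 = 10.5/0.7 = 15.0 cmH2O·s/L.
C = Vt/(Pplat − PEEP) = 485.0 / (21.1 − 9) = 485.0/12.1 = 40.083 mL/cmH2O.
τ = R × C = 15.0 × 0.04008 L/cmH2O = 0.6012 s.
Fraction remaining at end-expiration = e^(−Te/τ) = e^(−1.28/0.6012) = 0.1189 → 11.89%.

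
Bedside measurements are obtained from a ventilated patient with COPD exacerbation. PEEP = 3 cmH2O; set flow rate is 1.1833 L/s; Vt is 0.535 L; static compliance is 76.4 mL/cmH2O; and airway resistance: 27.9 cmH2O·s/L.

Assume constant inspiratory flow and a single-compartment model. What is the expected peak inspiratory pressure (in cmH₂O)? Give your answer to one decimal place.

43.0

Equation of motion (constant flow): PIP = Vt/C + R·V̇ + PEEP.
PIP = 535/76.4 + 27.9×1.1833 + 3 = 7.003 + 33.014 + 3 = 43.017 cmH2O.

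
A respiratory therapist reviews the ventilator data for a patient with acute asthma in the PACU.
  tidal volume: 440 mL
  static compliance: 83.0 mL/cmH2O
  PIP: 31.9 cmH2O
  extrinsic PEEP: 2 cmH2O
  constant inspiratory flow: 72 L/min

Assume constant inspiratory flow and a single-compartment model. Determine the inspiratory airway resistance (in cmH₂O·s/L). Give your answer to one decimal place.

20.5

Flow: 72 L/min ÷ 60 = 1.2 L/s.
Equation of motion (constant flow): PIP = Vt/C + R·V̇ + PEEP.
R·V̇ = PIP − Vt/C − PEEP = 31.9 − 440/83.0 − 2 = 31.9 − 5.301 − 2 = 24.599 cmH2O.
R = 24.599 / 1.2 = 20.499 cmH2O·s/L.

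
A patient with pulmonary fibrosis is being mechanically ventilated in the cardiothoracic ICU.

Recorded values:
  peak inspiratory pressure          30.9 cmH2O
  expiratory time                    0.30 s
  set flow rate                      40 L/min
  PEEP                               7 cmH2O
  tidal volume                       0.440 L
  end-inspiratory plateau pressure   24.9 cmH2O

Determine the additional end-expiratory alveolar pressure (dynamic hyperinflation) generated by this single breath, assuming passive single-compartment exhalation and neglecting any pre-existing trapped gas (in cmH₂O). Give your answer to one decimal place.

Flow: 40 L/min ÷ 60 = 0.6667 L/s.
R = (PIP − Pplat)/V̇ = (30.9 − 24.9) / 0.6667 = 6.0/0.6667 = 9.0 cmH2O·s/L.
C = Vt/(Pplat − PEEP) = 440.0 / (24.9 − 7) = 440.0/17.9 = 24.581 mL/cmH2O.
τ = R × C = 9.0 × 0.02458 L/cmH2O = 0.2212 s.
Fraction remaining = e^(−Te/τ) = e^(−0.30/0.2212) = 0.2576; trapped volume = 440.0 × 0.2576 = 113.34 mL.
Additional alveolar pressure from trapping ≈ V_trapped / C = 113.34 / 24.581 = 4.611 cmH2O.

4.6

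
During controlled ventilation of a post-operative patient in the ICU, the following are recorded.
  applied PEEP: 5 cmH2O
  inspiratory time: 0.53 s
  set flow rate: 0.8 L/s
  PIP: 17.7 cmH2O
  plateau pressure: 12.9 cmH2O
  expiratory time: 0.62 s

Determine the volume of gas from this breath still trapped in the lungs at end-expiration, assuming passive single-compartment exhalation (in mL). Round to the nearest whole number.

Vt = flow × Ti = 0.8 L/s × 0.53 s × 1000 mL/L = 424.0 mL.
R = (PIP − Pplat)/V̇ = (17.7 − 12.9) / 0.8 = 4.8/0.8 = 6.0 cmH2O·s/L.
C = Vt/(Pplat − PEEP) = 424.0 / (12.9 − 5) = 424.0/7.9 = 53.671 mL/cmH2O.
τ = R × C = 6.0 × 0.05367 L/cmH2O = 0.322 s.
Fraction remaining = e^(−Te/τ) = e^(−0.62/0.322) = 0.1458.
Trapped volume = 424.0 × 0.1458 = 61.819 mL.

62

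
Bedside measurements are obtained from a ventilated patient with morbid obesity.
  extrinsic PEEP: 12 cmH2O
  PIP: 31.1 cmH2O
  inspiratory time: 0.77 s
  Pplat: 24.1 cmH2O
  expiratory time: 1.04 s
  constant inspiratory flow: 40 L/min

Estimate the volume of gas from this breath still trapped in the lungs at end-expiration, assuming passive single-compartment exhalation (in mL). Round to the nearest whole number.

Flow: 40 L/min ÷ 60 = 0.6667 L/s.
Vt = flow × Ti = 0.6667 L/s × 0.77 s × 1000 mL/L = 513.36 mL.
R = (PIP − Pplat)/V̇ = (31.1 − 24.1) / 0.6667 = 7.0/0.6667 = 10.499 cmH2O·s/L.
C = Vt/(Pplat − PEEP) = 513.36 / (24.1 − 12) = 513.36/12.1 = 42.426 mL/cmH2O.
τ = R × C = 10.499 × 0.04243 L/cmH2O = 0.4455 s.
Fraction remaining = e^(−Te/τ) = e^(−1.04/0.4455) = 0.09686.
Trapped volume = 513.36 × 0.09686 = 49.724 mL.

50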